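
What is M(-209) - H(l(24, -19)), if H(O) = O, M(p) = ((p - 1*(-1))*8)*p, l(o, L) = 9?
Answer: 347767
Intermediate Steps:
M(p) = p*(8 + 8*p) (M(p) = ((p + 1)*8)*p = ((1 + p)*8)*p = (8 + 8*p)*p = p*(8 + 8*p))
M(-209) - H(l(24, -19)) = 8*(-209)*(1 - 209) - 1*9 = 8*(-209)*(-208) - 9 = 347776 - 9 = 347767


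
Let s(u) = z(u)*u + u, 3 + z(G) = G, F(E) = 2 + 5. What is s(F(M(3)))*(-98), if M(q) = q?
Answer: -3430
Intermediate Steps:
F(E) = 7
z(G) = -3 + G
s(u) = u + u*(-3 + u) (s(u) = (-3 + u)*u + u = u*(-3 + u) + u = u + u*(-3 + u))
s(F(M(3)))*(-98) = (7*(-2 + 7))*(-98) = (7*5)*(-98) = 35*(-98) = -3430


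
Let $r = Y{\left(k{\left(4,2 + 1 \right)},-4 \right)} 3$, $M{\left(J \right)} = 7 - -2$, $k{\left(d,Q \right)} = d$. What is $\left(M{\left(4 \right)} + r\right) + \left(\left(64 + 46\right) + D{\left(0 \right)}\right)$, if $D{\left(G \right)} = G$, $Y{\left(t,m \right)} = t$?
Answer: $131$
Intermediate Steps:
$M{\left(J \right)} = 9$ ($M{\left(J \right)} = 7 + 2 = 9$)
$r = 12$ ($r = 4 \cdot 3 = 12$)
$\left(M{\left(4 \right)} + r\right) + \left(\left(64 + 46\right) + D{\left(0 \right)}\right) = \left(9 + 12\right) + \left(\left(64 + 46\right) + 0\right) = 21 + \left(110 + 0\right) = 21 + 110 = 131$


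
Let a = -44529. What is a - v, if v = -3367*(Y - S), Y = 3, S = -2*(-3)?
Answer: -54630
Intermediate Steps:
S = 6
v = 10101 (v = -3367*(3 - 1*6) = -3367*(3 - 6) = -3367*(-3) = 10101)
a - v = -44529 - 1*10101 = -44529 - 10101 = -54630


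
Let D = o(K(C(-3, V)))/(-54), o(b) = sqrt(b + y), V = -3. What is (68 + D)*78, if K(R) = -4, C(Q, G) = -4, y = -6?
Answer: 5304 - 13*I*sqrt(10)/9 ≈ 5304.0 - 4.5677*I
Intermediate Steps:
o(b) = sqrt(-6 + b) (o(b) = sqrt(b - 6) = sqrt(-6 + b))
D = -I*sqrt(10)/54 (D = sqrt(-6 - 4)/(-54) = sqrt(-10)*(-1/54) = (I*sqrt(10))*(-1/54) = -I*sqrt(10)/54 ≈ -0.058561*I)
(68 + D)*78 = (68 - I*sqrt(10)/54)*78 = 5304 - 13*I*sqrt(10)/9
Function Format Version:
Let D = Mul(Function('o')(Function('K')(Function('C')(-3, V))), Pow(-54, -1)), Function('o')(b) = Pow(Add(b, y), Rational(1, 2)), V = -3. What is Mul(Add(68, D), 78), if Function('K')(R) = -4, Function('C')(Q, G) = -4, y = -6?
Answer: Add(5304, Mul(Rational(-13, 9), I, Pow(10, Rational(1, 2)))) ≈ Add(5304.0, Mul(-4.5677, I))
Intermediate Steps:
Function('o')(b) = Pow(Add(-6, b), Rational(1, 2)) (Function('o')(b) = Pow(Add(b, -6), Rational(1, 2)) = Pow(Add(-6, b), Rational(1, 2)))
D = Mul(Rational(-1, 54), I, Pow(10, Rational(1, 2))) (D = Mul(Pow(Add(-6, -4), Rational(1, 2)), Pow(-54, -1)) = Mul(Pow(-10, Rational(1, 2)), Rational(-1, 54)) = Mul(Mul(I, Pow(10, Rational(1, 2))), Rational(-1, 54)) = Mul(Rational(-1, 54), I, Pow(10, Rational(1, 2))) ≈ Mul(-0.058561, I))
Mul(Add(68, D), 78) = Mul(Add(68, Mul(Rational(-1, 54), I, Pow(10, Rational(1, 2)))), 78) = Add(5304, Mul(Rational(-13, 9), I, Pow(10, Rational(1, 2))))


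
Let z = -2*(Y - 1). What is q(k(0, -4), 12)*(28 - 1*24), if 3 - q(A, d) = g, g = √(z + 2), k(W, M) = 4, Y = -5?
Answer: 12 - 4*√14 ≈ -2.9666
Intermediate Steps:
z = 12 (z = -2*(-5 - 1) = -2*(-6) = 12)
g = √14 (g = √(12 + 2) = √14 ≈ 3.7417)
q(A, d) = 3 - √14
q(k(0, -4), 12)*(28 - 1*24) = (3 - √14)*(28 - 1*24) = (3 - √14)*(28 - 24) = (3 - √14)*4 = 12 - 4*√14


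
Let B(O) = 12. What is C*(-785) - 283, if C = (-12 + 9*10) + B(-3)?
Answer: -70933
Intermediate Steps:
C = 90 (C = (-12 + 9*10) + 12 = (-12 + 90) + 12 = 78 + 12 = 90)
C*(-785) - 283 = 90*(-785) - 283 = -70650 - 283 = -70933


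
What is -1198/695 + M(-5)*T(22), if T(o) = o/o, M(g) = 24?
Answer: 15482/695 ≈ 22.276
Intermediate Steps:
T(o) = 1
-1198/695 + M(-5)*T(22) = -1198/695 + 24*1 = -1198*1/695 + 24 = -1198/695 + 24 = 15482/695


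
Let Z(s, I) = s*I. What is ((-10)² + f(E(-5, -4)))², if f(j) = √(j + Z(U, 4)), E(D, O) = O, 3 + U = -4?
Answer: 9968 + 800*I*√2 ≈ 9968.0 + 1131.4*I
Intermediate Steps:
U = -7 (U = -3 - 4 = -7)
Z(s, I) = I*s
f(j) = √(-28 + j) (f(j) = √(j + 4*(-7)) = √(j - 28) = √(-28 + j))
((-10)² + f(E(-5, -4)))² = ((-10)² + √(-28 - 4))² = (100 + √(-32))² = (100 + 4*I*√2)²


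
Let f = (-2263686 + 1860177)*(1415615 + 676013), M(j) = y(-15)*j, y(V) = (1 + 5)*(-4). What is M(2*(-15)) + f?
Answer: -843990721932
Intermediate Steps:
y(V) = -24 (y(V) = 6*(-4) = -24)
M(j) = -24*j
f = -843990722652 (f = -403509*2091628 = -843990722652)
M(2*(-15)) + f = -48*(-15) - 843990722652 = -24*(-30) - 843990722652 = 720 - 843990722652 = -843990721932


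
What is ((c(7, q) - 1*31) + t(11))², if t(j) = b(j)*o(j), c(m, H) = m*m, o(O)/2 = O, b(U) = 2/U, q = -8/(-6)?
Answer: 484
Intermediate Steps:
q = 4/3 (q = -8*(-⅙) = 4/3 ≈ 1.3333)
o(O) = 2*O
c(m, H) = m²
t(j) = 4 (t(j) = (2/j)*(2*j) = 4)
((c(7, q) - 1*31) + t(11))² = ((7² - 1*31) + 4)² = ((49 - 31) + 4)² = (18 + 4)² = 22² = 484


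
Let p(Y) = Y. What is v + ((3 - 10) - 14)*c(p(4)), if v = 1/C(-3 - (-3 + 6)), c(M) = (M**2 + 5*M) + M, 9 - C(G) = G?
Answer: -12599/15 ≈ -839.93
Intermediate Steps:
C(G) = 9 - G
c(M) = M**2 + 6*M
v = 1/15 (v = 1/(9 - (-3 - (-3 + 6))) = 1/(9 - (-3 - 1*3)) = 1/(9 - (-3 - 3)) = 1/(9 - 1*(-6)) = 1/(9 + 6) = 1/15 ≈ 0.066667)
v + ((3 - 10) - 14)*c(p(4)) = 1/15 + ((3 - 10) - 14)*(4*(6 + 4)) = 1/15 + (-7 - 14)*(4*10) = 1/15 - 21*40 = 1/15 - 840 = -12599/15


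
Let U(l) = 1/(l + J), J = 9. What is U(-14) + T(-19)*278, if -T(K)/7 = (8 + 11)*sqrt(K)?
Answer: -1/5 - 36974*I*sqrt(19) ≈ -0.2 - 1.6117e+5*I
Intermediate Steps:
T(K) = -133*sqrt(K) (T(K) = -7*(8 + 11)*sqrt(K) = -133*sqrt(K))
U(l) = 1/(9 + l) (U(l) = 1/(l + 9) = 1/(9 + l))
U(-14) + T(-19)*278 = 1/(9 - 14) - 133*I*sqrt(19)*278 = 1/(-5) - 133*I*sqrt(19)*278 = -1/5 - 133*I*sqrt(19)*278 = -1/5 - 36974*I*sqrt(19)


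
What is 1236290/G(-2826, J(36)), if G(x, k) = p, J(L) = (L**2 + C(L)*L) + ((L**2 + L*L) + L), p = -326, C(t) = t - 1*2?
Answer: -618145/163 ≈ -3792.3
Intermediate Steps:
C(t) = -2 + t (C(t) = t - 2 = -2 + t)
J(L) = L + 3*L**2 + L*(-2 + L) (J(L) = (L**2 + (-2 + L)*L) + ((L**2 + L*L) + L) = (L**2 + L*(-2 + L)) + ((L**2 + L**2) + L) = (L**2 + L*(-2 + L)) + (2*L**2 + L) = (L**2 + L*(-2 + L)) + (L + 2*L**2) = L + 3*L**2 + L*(-2 + L))
G(x, k) = -326
1236290/G(-2826, J(36)) = 1236290/(-326) = 1236290*(-1/326) = -618145/163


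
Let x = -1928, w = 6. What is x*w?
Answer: -11568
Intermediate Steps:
x*w = -1928*6 = -11568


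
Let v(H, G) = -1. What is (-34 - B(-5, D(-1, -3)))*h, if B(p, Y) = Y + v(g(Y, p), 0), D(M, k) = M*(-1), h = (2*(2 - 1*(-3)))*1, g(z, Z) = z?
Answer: -340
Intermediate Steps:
h = 10 (h = (2*(2 + 3))*1 = (2*5)*1 = 10*1 = 10)
D(M, k) = -M
B(p, Y) = -1 + Y (B(p, Y) = Y - 1 = -1 + Y)
(-34 - B(-5, D(-1, -3)))*h = (-34 - (-1 - 1*(-1)))*10 = (-34 - (-1 + 1))*10 = (-34 - 1*0)*10 = (-34 + 0)*10 = -34*10 = -340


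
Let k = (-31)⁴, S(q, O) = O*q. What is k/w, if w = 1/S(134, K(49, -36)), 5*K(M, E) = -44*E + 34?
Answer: 200230435052/5 ≈ 4.0046e+10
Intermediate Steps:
K(M, E) = 34/5 - 44*E/5 (K(M, E) = (-44*E + 34)/5 = (34 - 44*E)/5 = 34/5 - 44*E/5)
k = 923521
w = 5/216812 (w = 1/((34/5 - 44/5*(-36))*134) = 1/((34/5 + 1584/5)*134) = 1/((1618/5)*134) = 1/(216812/5) = 5/216812 ≈ 2.3061e-5)
k/w = 923521/(5/216812) = 923521*(216812/5) = 200230435052/5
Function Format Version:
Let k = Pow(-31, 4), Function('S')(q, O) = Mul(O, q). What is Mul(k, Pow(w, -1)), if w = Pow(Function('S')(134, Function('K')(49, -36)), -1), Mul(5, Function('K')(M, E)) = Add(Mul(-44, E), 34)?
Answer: Rational(200230435052, 5) ≈ 4.0046e+10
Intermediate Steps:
Function('K')(M, E) = Add(Rational(34, 5), Mul(Rational(-44, 5), E)) (Function('K')(M, E) = Mul(Rational(1, 5), Add(Mul(-44, E), 34)) = Mul(Rational(1, 5), Add(34, Mul(-44, E))) = Add(Rational(34, 5), Mul(Rational(-44, 5), E)))
k = 923521
w = Rational(5, 216812) (w = Pow(Mul(Add(Rational(34, 5), Mul(Rational(-44, 5), -36)), 134), -1) = Pow(Mul(Add(Rational(34, 5), Rational(1584, 5)), 134), -1) = Pow(Mul(Rational(1618, 5), 134), -1) = Pow(Rational(216812, 5), -1) = Rational(5, 216812) ≈ 2.3061e-5)
Mul(k, Pow(w, -1)) = Mul(923521, Pow(Rational(5, 216812), -1)) = Mul(923521, Rational(216812, 5)) = Rational(200230435052, 5)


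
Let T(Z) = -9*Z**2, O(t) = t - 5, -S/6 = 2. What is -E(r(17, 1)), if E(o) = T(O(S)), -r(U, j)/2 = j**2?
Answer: 2601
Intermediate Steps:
r(U, j) = -2*j**2
S = -12 (S = -6*2 = -12)
O(t) = -5 + t
E(o) = -2601 (E(o) = -9*(-5 - 12)**2 = -9*(-17)**2 = -9*289 = -2601)
-E(r(17, 1)) = -1*(-2601) = 2601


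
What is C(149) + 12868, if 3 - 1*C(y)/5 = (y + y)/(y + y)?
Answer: 12878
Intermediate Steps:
C(y) = 10 (C(y) = 15 - 5*(y + y)/(y + y) = 15 - 5*2*y/(2*y) = 15 - 5*2*y*1/(2*y) = 15 - 5*1 = 15 - 5 = 10)
C(149) + 12868 = 10 + 12868 = 12878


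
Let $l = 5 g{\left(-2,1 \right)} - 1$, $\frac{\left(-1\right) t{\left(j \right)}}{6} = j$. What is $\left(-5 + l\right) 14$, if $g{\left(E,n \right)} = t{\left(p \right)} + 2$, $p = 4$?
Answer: $-1624$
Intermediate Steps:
$t{\left(j \right)} = - 6 j$
$g{\left(E,n \right)} = -22$ ($g{\left(E,n \right)} = \left(-6\right) 4 + 2 = -24 + 2 = -22$)
$l = -111$ ($l = 5 \left(-22\right) - 1 = -110 - 1 = -111$)
$\left(-5 + l\right) 14 = \left(-5 - 111\right) 14 = \left(-116\right) 14 = -1624$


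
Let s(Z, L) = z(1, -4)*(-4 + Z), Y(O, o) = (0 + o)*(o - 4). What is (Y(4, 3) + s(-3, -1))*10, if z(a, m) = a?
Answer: -100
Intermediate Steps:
Y(O, o) = o*(-4 + o)
s(Z, L) = -4 + Z (s(Z, L) = 1*(-4 + Z) = -4 + Z)
(Y(4, 3) + s(-3, -1))*10 = (3*(-4 + 3) + (-4 - 3))*10 = (3*(-1) - 7)*10 = (-3 - 7)*10 = -10*10 = -100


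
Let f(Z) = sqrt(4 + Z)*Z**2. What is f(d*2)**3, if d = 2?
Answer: 65536*sqrt(2) ≈ 92682.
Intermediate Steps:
f(Z) = Z**2*sqrt(4 + Z)
f(d*2)**3 = ((2*2)**2*sqrt(4 + 2*2))**3 = (4**2*sqrt(4 + 4))**3 = (16*sqrt(8))**3 = (16*(2*sqrt(2)))**3 = (32*sqrt(2))**3 = 65536*sqrt(2)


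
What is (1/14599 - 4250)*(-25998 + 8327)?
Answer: 1096410430579/14599 ≈ 7.5102e+7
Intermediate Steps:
(1/14599 - 4250)*(-25998 + 8327) = (1/14599 - 4250)*(-17671) = -62045749/14599*(-17671) = 1096410430579/14599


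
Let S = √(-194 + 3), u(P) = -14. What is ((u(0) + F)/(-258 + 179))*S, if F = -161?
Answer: 175*I*√191/79 ≈ 30.615*I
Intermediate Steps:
S = I*√191 (S = √(-191) = I*√191 ≈ 13.82*I)
((u(0) + F)/(-258 + 179))*S = ((-14 - 161)/(-258 + 179))*(I*√191) = (-175/(-79))*(I*√191) = (-175*(-1/79))*(I*√191) = 175*(I*√191)/79 = 175*I*√191/79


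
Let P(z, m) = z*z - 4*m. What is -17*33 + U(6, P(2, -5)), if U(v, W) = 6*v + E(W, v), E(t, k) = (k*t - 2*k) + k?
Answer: -387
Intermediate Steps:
E(t, k) = -k + k*t (E(t, k) = (-2*k + k*t) + k = -k + k*t)
P(z, m) = z² - 4*m
U(v, W) = 6*v + v*(-1 + W)
-17*33 + U(6, P(2, -5)) = -17*33 + 6*(5 + (2² - 4*(-5))) = -561 + 6*(5 + (4 + 20)) = -561 + 6*(5 + 24) = -561 + 6*29 = -561 + 174 = -387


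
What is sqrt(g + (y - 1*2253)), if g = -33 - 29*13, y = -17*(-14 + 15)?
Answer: 2*I*sqrt(670) ≈ 51.769*I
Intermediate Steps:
y = -17 (y = -17*1 = -17)
g = -410 (g = -33 - 377 = -410)
sqrt(g + (y - 1*2253)) = sqrt(-410 + (-17 - 1*2253)) = sqrt(-410 + (-17 - 2253)) = sqrt(-410 - 2270) = sqrt(-2680) = 2*I*sqrt(670)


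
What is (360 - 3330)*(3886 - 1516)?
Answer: -7038900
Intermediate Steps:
(360 - 3330)*(3886 - 1516) = -2970*2370 = -7038900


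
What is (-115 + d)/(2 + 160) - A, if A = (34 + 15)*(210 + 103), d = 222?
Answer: -2484487/162 ≈ -15336.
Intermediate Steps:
A = 15337 (A = 49*313 = 15337)
(-115 + d)/(2 + 160) - A = (-115 + 222)/(2 + 160) - 1*15337 = 107/162 - 15337 = -2484487/162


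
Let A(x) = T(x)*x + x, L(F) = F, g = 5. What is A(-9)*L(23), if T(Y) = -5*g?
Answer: 4968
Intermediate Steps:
T(Y) = -25 (T(Y) = -5*5 = -25)
A(x) = -24*x (A(x) = -25*x + x = -24*x)
A(-9)*L(23) = -24*(-9)*23 = 216*23 = 4968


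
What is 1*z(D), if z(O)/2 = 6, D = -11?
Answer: 12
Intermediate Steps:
z(O) = 12 (z(O) = 2*6 = 12)
1*z(D) = 1*12 = 12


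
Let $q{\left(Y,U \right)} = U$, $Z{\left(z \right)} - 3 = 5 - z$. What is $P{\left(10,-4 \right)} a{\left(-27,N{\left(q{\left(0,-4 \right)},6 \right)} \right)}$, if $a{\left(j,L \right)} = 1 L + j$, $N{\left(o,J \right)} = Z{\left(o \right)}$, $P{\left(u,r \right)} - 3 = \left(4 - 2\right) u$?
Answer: $-345$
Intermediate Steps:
$P{\left(u,r \right)} = 3 + 2 u$ ($P{\left(u,r \right)} = 3 + \left(4 - 2\right) u = 3 + 2 u$)
$Z{\left(z \right)} = 8 - z$ ($Z{\left(z \right)} = 3 - \left(-5 + z\right) = 8 - z$)
$N{\left(o,J \right)} = 8 - o$
$a{\left(j,L \right)} = L + j$
$P{\left(10,-4 \right)} a{\left(-27,N{\left(q{\left(0,-4 \right)},6 \right)} \right)} = \left(3 + 2 \cdot 10\right) \left(\left(8 - -4\right) - 27\right) = \left(3 + 20\right) \left(\left(8 + 4\right) - 27\right) = 23 \left(12 - 27\right) = 23 \left(-15\right) = -345$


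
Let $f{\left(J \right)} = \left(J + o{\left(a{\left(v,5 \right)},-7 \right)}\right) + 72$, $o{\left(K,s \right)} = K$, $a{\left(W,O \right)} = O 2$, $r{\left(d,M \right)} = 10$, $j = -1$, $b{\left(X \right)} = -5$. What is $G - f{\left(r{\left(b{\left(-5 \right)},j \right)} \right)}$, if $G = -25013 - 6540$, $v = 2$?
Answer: $-31645$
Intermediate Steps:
$a{\left(W,O \right)} = 2 O$
$f{\left(J \right)} = 82 + J$ ($f{\left(J \right)} = \left(J + 2 \cdot 5\right) + 72 = \left(J + 10\right) + 72 = \left(10 + J\right) + 72 = 82 + J$)
$G = -31553$
$G - f{\left(r{\left(b{\left(-5 \right)},j \right)} \right)} = -31553 - \left(82 + 10\right) = -31553 - 92 = -31645$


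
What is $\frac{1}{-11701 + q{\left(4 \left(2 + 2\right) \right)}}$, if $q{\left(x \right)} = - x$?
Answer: $- \frac{1}{11717} \approx -8.5346 \cdot 10^{-5}$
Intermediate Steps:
$\frac{1}{-11701 + q{\left(4 \left(2 + 2\right) \right)}} = \frac{1}{-11701 - 4 \left(2 + 2\right)} = \frac{1}{-11701 - 4 \cdot 4} = \frac{1}{-11701 - 16} = \frac{1}{-11717} = - \frac{1}{11717}$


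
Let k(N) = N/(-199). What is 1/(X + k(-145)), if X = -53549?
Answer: -199/10656106 ≈ -1.8675e-5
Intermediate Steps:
k(N) = -N/199 (k(N) = N*(-1/199) = -N/199)
1/(X + k(-145)) = 1/(-53549 - 1/199*(-145)) = 1/(-53549 + 145/199) = 1/(-10656106/199) = -199/10656106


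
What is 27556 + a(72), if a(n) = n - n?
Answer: 27556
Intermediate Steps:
a(n) = 0
27556 + a(72) = 27556 + 0 = 27556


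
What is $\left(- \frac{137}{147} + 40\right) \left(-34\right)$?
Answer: $- \frac{195262}{147} \approx -1328.3$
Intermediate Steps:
$\left(- \frac{137}{147} + 40\right) \left(-34\right) = \frac{5743}{147} \left(-34\right) = - \frac{195262}{147}$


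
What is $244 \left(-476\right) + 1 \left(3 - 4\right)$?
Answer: $-116145$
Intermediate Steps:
$244 \left(-476\right) + 1 \left(3 - 4\right) = -116144 + 1 \left(-1\right) = -116144 - 1 = -116145$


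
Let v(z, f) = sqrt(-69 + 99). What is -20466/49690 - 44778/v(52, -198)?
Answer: -10233/24845 - 7463*sqrt(30)/5 ≈ -8175.7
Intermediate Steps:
v(z, f) = sqrt(30)
-20466/49690 - 44778/v(52, -198) = -20466/49690 - 44778*sqrt(30)/30 = -20466*1/49690 - 7463*sqrt(30)/5 = -10233/24845 - 7463*sqrt(30)/5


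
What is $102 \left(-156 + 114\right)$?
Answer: $-4284$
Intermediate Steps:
$102 \left(-156 + 114\right) = 102 \left(-42\right) = -4284$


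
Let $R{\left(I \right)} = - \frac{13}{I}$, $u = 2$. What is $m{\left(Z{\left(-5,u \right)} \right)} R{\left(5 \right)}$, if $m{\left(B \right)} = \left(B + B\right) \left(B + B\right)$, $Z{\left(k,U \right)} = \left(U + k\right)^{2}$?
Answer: $- \frac{4212}{5} \approx -842.4$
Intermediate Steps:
$m{\left(B \right)} = 4 B^{2}$ ($m{\left(B \right)} = 2 B 2 B = 4 B^{2}$)
$m{\left(Z{\left(-5,u \right)} \right)} R{\left(5 \right)} = 4 \left(\left(2 - 5\right)^{2}\right)^{2} \left(- \frac{13}{5}\right) = 4 \left(\left(-3\right)^{2}\right)^{2} \left(\left(-13\right) \frac{1}{5}\right) = 4 \cdot 9^{2} \left(- \frac{13}{5}\right) = 4 \cdot 81 \left(- \frac{13}{5}\right) = 324 \left(- \frac{13}{5}\right) = - \frac{4212}{5}$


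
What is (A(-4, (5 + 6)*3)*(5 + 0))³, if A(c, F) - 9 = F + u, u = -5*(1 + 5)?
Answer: 216000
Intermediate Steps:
u = -30 (u = -5*6 = -30)
A(c, F) = -21 + F (A(c, F) = 9 + (F - 30) = 9 + (-30 + F) = -21 + F)
(A(-4, (5 + 6)*3)*(5 + 0))³ = ((-21 + (5 + 6)*3)*(5 + 0))³ = ((-21 + 11*3)*5)³ = ((-21 + 33)*5)³ = (12*5)³ = 60³ = 216000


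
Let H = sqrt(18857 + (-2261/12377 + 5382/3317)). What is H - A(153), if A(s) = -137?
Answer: 137 + sqrt(31785385744533110410)/41054509 ≈ 274.33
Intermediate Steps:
H = sqrt(31785385744533110410)/41054509 (H = sqrt(18857 + (-2261*1/12377 + 5382*(1/3317))) = sqrt(18857 + (-2261/12377 + 5382/3317)) = sqrt(18857 + 59113277/41054509) = sqrt(774223989490/41054509) = sqrt(31785385744533110410)/41054509 ≈ 137.33)
H - A(153) = sqrt(31785385744533110410)/41054509 - 1*(-137) = sqrt(31785385744533110410)/41054509 + 137 = 137 + sqrt(31785385744533110410)/41054509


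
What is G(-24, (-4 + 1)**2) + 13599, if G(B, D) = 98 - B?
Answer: 13721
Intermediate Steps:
G(-24, (-4 + 1)**2) + 13599 = (98 - 1*(-24)) + 13599 = (98 + 24) + 13599 = 122 + 13599 = 13721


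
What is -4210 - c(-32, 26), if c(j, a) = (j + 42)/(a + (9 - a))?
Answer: -37900/9 ≈ -4211.1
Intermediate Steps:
c(j, a) = 14/3 + j/9 (c(j, a) = (42 + j)/9 = (42 + j)*(⅑) = 14/3 + j/9)
-4210 - c(-32, 26) = -4210 - (14/3 + (⅑)*(-32)) = -4210 - (14/3 - 32/9) = -4210 - 1*10/9 = -4210 - 10/9 = -37900/9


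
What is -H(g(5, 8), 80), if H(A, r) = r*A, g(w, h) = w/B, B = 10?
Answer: -40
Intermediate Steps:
g(w, h) = w/10
H(A, r) = A*r
-H(g(5, 8), 80) = -(⅒)*5*80 = -80/2 = -1*40 = -40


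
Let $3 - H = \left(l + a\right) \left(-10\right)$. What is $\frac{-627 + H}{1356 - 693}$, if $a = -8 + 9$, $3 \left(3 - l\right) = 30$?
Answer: $- \frac{228}{221} \approx -1.0317$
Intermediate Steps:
$l = -7$ ($l = 3 - 10 = -7$)
$a = 1$
$H = -57$ ($H = 3 - \left(-7 + 1\right) \left(-10\right) = 3 - \left(-6\right) \left(-10\right) = 3 - 60 = -57$)
$\frac{-627 + H}{1356 - 693} = \frac{-627 - 57}{1356 - 693} = - \frac{684}{663} = \left(-684\right) \frac{1}{663} = - \frac{228}{221}$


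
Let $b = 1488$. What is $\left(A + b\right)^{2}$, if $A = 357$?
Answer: $3404025$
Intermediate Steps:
$\left(A + b\right)^{2} = \left(357 + 1488\right)^{2} = 1845^{2} = 3404025$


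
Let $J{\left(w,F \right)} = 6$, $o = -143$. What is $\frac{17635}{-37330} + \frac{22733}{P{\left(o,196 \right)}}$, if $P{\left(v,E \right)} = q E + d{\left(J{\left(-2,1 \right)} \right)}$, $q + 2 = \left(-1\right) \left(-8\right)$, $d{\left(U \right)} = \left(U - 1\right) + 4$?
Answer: $\frac{165545083}{8847210} \approx 18.712$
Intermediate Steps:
$d{\left(U \right)} = 3 + U$ ($d{\left(U \right)} = \left(-1 + U\right) + 4 = 3 + U$)
$q = 6$ ($q = -2 - -8 = -2 + 8 = 6$)
$P{\left(v,E \right)} = 9 + 6 E$ ($P{\left(v,E \right)} = 6 E + \left(3 + 6\right) = 6 E + 9 = 9 + 6 E$)
$\frac{17635}{-37330} + \frac{22733}{P{\left(o,196 \right)}} = \frac{17635}{-37330} + \frac{22733}{9 + 6 \cdot 196} = 17635 \left(- \frac{1}{37330}\right) + \frac{22733}{9 + 1176} = - \frac{3527}{7466} + \frac{22733}{1185} = \frac{165545083}{8847210}$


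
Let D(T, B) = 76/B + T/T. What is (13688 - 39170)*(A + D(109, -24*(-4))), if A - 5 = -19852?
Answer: 2022782395/4 ≈ 5.0570e+8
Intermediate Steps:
D(T, B) = 1 + 76/B (D(T, B) = 76/B + 1 = 1 + 76/B)
A = -19847 (A = 5 - 19852 = -19847)
(13688 - 39170)*(A + D(109, -24*(-4))) = (13688 - 39170)*(-19847 + (76 - 24*(-4))/((-24*(-4)))) = -25482*(-19847 + (76 + 96)/96) = -25482*(-19847 + (1/96)*172) = -25482*(-19847 + 43/24) = -25482*(-476285/24) = 2022782395/4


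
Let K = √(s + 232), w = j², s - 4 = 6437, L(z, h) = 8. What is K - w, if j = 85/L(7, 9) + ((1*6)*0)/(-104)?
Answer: -7225/64 + √6673 ≈ -31.202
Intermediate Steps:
j = 85/8 (j = 85/8 + ((1*6)*0)/(-104) = 85*(⅛) + (6*0)*(-1/104) = 85/8 + 0*(-1/104) = 85/8 + 0 = 85/8 ≈ 10.625)
s = 6441 (s = 4 + 6437 = 6441)
w = 7225/64 (w = (85/8)² = 7225/64 ≈ 112.89)
K = √6673 (K = √(6441 + 232) = √6673 ≈ 81.688)
K - w = √6673 - 1*7225/64 = √6673 - 7225/64 = -7225/64 + √6673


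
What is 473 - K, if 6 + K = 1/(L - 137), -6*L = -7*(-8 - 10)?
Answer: 75683/158 ≈ 479.01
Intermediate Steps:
L = -21 (L = -(-7)*(-8 - 10)/6 = -(-7)*(-18)/6 = -⅙*126 = -21)
K = -949/158 (K = -6 + 1/(-21 - 137) = -6 + 1/(-158) = -6 - 1/158 = -949/158 ≈ -6.0063)
473 - K = 473 - 1*(-949/158) = 473 + 949/158 = 75683/158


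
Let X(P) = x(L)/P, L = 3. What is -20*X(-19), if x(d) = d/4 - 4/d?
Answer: -35/57 ≈ -0.61403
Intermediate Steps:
x(d) = -4/d + d/4 (x(d) = d*(1/4) - 4/d = d/4 - 4/d = -4/d + d/4)
X(P) = -7/(12*P) (X(P) = (-4/3 + (1/4)*3)/P = (-4*1/3 + 3/4)/P = (-4/3 + 3/4)/P = -7/(12*P))
-20*X(-19) = -(-35)/(3*(-19)) = -(-35)*(-1)/(3*19) = -20*7/228 = -35/57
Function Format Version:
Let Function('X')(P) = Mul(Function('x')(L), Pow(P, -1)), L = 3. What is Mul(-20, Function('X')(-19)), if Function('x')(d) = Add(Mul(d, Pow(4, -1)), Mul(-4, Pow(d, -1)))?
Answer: Rational(-35, 57) ≈ -0.61403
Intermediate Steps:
Function('x')(d) = Add(Mul(-4, Pow(d, -1)), Mul(Rational(1, 4), d)) (Function('x')(d) = Add(Mul(d, Rational(1, 4)), Mul(-4, Pow(d, -1))) = Add(Mul(Rational(1, 4), d), Mul(-4, Pow(d, -1))) = Add(Mul(-4, Pow(d, -1)), Mul(Rational(1, 4), d)))
Function('X')(P) = Mul(Rational(-7, 12), Pow(P, -1)) (Function('X')(P) = Mul(Add(Mul(-4, Pow(3, -1)), Mul(Rational(1, 4), 3)), Pow(P, -1)) = Mul(Add(Mul(-4, Rational(1, 3)), Rational(3, 4)), Pow(P, -1)) = Mul(Add(Rational(-4, 3), Rational(3, 4)), Pow(P, -1)) = Mul(Rational(-7, 12), Pow(P, -1)))
Mul(-20, Function('X')(-19)) = Mul(-20, Mul(Rational(-7, 12), Pow(-19, -1))) = Mul(-20, Mul(Rational(-7, 12), Rational(-1, 19))) = Mul(-20, Rational(7, 228)) = Rational(-35, 57)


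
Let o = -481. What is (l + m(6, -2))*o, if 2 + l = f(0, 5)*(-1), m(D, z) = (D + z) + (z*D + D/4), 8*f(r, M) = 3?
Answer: 34151/8 ≈ 4268.9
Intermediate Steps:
f(r, M) = 3/8 (f(r, M) = (⅛)*3 = 3/8)
m(D, z) = z + 5*D/4 + D*z (m(D, z) = (D + z) + (D*z + D*(¼)) = (D + z) + (D*z + D/4) = (D + z) + (D/4 + D*z) = z + 5*D/4 + D*z)
l = -19/8 (l = -2 + (3/8)*(-1) = -2 - 3/8 = -19/8 ≈ -2.3750)
(l + m(6, -2))*o = (-19/8 + (-2 + (5/4)*6 + 6*(-2)))*(-481) = (-19/8 + (-2 + 15/2 - 12))*(-481) = (-19/8 - 13/2)*(-481) = -71/8*(-481) = 34151/8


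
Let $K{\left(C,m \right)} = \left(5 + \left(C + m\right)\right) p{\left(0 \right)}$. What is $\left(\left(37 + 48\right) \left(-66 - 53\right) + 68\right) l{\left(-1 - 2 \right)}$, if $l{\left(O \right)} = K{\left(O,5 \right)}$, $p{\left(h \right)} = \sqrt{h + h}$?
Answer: $0$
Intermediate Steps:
$p{\left(h \right)} = \sqrt{2} \sqrt{h}$ ($p{\left(h \right)} = \sqrt{2 h} = \sqrt{2} \sqrt{h}$)
$K{\left(C,m \right)} = 0$ ($K{\left(C,m \right)} = \left(5 + \left(C + m\right)\right) \sqrt{2} \sqrt{0} = \left(5 + C + m\right) \sqrt{2} \cdot 0 = \left(5 + C + m\right) 0 = 0$)
$l{\left(O \right)} = 0$
$\left(\left(37 + 48\right) \left(-66 - 53\right) + 68\right) l{\left(-1 - 2 \right)} = \left(\left(37 + 48\right) \left(-66 - 53\right) + 68\right) 0 = \left(85 \left(-119\right) + 68\right) 0 = \left(-10115 + 68\right) 0 = \left(-10047\right) 0 = 0$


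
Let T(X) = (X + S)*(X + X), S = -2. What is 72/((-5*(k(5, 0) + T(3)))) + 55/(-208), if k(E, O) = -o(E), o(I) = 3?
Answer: -5267/1040 ≈ -5.0644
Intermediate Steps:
T(X) = 2*X*(-2 + X) (T(X) = (X - 2)*(X + X) = (-2 + X)*(2*X) = 2*X*(-2 + X))
k(E, O) = -3 (k(E, O) = -1*3 = -3)
72/((-5*(k(5, 0) + T(3)))) + 55/(-208) = 72/((-5*(-3 + 2*3*(-2 + 3)))) + 55/(-208) = 72/((-5*(-3 + 2*3*1))) + 55*(-1/208) = 72/((-5*(-3 + 6))) - 55/208 = 72/((-5*3)) - 55/208 = 72/(-15) - 55/208 = 72*(-1/15) - 55/208 = -24/5 - 55/208 = -5267/1040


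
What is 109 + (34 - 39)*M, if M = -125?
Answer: 734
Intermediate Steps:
109 + (34 - 39)*M = 109 + (34 - 39)*(-125) = 109 - 5*(-125) = 109 + 625 = 734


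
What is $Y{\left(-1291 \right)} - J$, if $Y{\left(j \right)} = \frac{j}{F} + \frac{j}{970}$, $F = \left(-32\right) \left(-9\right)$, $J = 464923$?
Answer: $- \frac{64941256679}{139680} \approx -4.6493 \cdot 10^{5}$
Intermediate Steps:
$F = 288$
$Y{\left(j \right)} = \frac{629 j}{139680}$ ($Y{\left(j \right)} = \frac{j}{288} + \frac{j}{970} = \frac{629 j}{139680}$)
$Y{\left(-1291 \right)} - J = \frac{629}{139680} \left(-1291\right) - 464923 = - \frac{812039}{139680} - 464923 = - \frac{64941256679}{139680}$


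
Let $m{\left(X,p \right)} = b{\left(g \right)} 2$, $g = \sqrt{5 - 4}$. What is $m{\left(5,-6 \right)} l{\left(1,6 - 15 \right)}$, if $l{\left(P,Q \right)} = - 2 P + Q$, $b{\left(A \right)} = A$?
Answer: $-22$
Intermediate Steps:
$g = 1$ ($g = \sqrt{1} = 1$)
$l{\left(P,Q \right)} = Q - 2 P$
$m{\left(X,p \right)} = 2$ ($m{\left(X,p \right)} = 1 \cdot 2 = 2$)
$m{\left(5,-6 \right)} l{\left(1,6 - 15 \right)} = 2 \left(\left(6 - 15\right) - 2\right) = 2 \left(-9 - 2\right) = 2 \left(-11\right) = -22$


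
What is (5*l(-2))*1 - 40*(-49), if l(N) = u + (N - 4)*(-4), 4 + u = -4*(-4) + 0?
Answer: 2140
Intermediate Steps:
u = 12 (u = -4 + (-4*(-4) + 0) = -4 + (16 + 0) = -4 + 16 = 12)
l(N) = 28 - 4*N (l(N) = 12 + (N - 4)*(-4) = 12 + (-4 + N)*(-4) = 12 + (16 - 4*N) = 28 - 4*N)
(5*l(-2))*1 - 40*(-49) = (5*(28 - 4*(-2)))*1 - 40*(-49) = (5*(28 + 8))*1 + 1960 = (5*36)*1 + 1960 = 180*1 + 1960 = 180 + 1960 = 2140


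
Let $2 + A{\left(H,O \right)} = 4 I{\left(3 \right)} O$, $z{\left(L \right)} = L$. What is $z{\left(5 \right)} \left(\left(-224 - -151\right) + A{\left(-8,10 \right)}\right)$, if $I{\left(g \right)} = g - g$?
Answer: $-375$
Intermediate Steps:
$I{\left(g \right)} = 0$
$A{\left(H,O \right)} = -2$ ($A{\left(H,O \right)} = -2 + 4 \cdot 0 O = -2 + 0 O = -2 + 0 = -2$)
$z{\left(5 \right)} \left(\left(-224 - -151\right) + A{\left(-8,10 \right)}\right) = 5 \left(\left(-224 - -151\right) - 2\right) = 5 \left(\left(-224 + 151\right) - 2\right) = 5 \left(-73 - 2\right) = 5 \left(-75\right) = -375$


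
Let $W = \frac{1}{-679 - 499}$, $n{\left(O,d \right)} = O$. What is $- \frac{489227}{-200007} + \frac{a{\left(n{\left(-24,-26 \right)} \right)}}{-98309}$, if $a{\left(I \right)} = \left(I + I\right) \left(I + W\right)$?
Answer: $\frac{28192485547363}{11581205528007} \approx 2.4343$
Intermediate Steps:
$W = - \frac{1}{1178}$ ($W = \frac{1}{-1178} = - \frac{1}{1178} \approx -0.0008489$)
$a{\left(I \right)} = 2 I \left(- \frac{1}{1178} + I\right)$ ($a{\left(I \right)} = \left(I + I\right) \left(I - \frac{1}{1178}\right) = 2 I \left(- \frac{1}{1178} + I\right)$)
$- \frac{489227}{-200007} + \frac{a{\left(n{\left(-24,-26 \right)} \right)}}{-98309} = - \frac{489227}{-200007} + \frac{\frac{1}{589} \left(-24\right) \left(-1 + 1178 \left(-24\right)\right)}{-98309} = \left(-489227\right) \left(- \frac{1}{200007}\right) + \frac{1}{589} \left(-24\right) \left(-1 - 28272\right) \left(- \frac{1}{98309}\right) = \frac{489227}{200007} + \frac{1}{589} \left(-24\right) \left(-28273\right) \left(- \frac{1}{98309}\right) = \frac{489227}{200007} + \frac{678552}{589} \left(- \frac{1}{98309}\right) = \frac{489227}{200007} - \frac{678552}{57904001} = \frac{28192485547363}{11581205528007}$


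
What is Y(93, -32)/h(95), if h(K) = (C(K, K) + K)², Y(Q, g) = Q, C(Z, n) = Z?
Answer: 93/36100 ≈ 0.0025762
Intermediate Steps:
h(K) = 4*K² (h(K) = (K + K)² = (2*K)² = 4*K²)
Y(93, -32)/h(95) = 93/((4*95²)) = 93/((4*9025)) = 93/36100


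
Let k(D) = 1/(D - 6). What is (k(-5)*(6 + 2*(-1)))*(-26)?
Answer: 104/11 ≈ 9.4545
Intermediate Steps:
k(D) = 1/(-6 + D)
(k(-5)*(6 + 2*(-1)))*(-26) = ((6 + 2*(-1))/(-6 - 5))*(-26) = ((6 - 2)/(-11))*(-26) = -1/11*4*(-26) = -4/11*(-26) = 104/11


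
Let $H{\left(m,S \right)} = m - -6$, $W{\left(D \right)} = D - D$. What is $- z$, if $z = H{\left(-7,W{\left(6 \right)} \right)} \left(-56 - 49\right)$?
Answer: $-105$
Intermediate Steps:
$W{\left(D \right)} = 0$
$H{\left(m,S \right)} = 6 + m$ ($H{\left(m,S \right)} = m + 6 = 6 + m$)
$z = 105$ ($z = \left(6 - 7\right) \left(-56 - 49\right) = \left(-1\right) \left(-105\right) = 105$)
$- z = \left(-1\right) 105 = -105$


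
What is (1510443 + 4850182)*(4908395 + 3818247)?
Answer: 55506897271250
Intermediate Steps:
(1510443 + 4850182)*(4908395 + 3818247) = 6360625*8726642 = 55506897271250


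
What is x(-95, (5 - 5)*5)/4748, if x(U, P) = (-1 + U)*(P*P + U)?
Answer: 2280/1187 ≈ 1.9208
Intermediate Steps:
x(U, P) = (-1 + U)*(U + P²) (x(U, P) = (-1 + U)*(P² + U) = (-1 + U)*(U + P²))
x(-95, (5 - 5)*5)/4748 = ((-95)² - 1*(-95) - ((5 - 5)*5)² - 95*25*(5 - 5)²)/4748 = (9025 + 95 - (0*5)² - 95*(0*5)²)*(1/4748) = (9025 + 95 - 1*0² - 95*0²)*(1/4748) = (9025 + 95 - 1*0 - 95*0)*(1/4748) = (9025 + 95 + 0 + 0)*(1/4748) = 9120*(1/4748) = 2280/1187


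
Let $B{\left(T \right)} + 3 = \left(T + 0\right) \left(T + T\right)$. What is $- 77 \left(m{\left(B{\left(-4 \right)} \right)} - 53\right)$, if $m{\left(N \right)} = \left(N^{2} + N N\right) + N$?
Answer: $-127666$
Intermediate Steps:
$B{\left(T \right)} = -3 + 2 T^{2}$ ($B{\left(T \right)} = -3 + \left(T + 0\right) \left(T + T\right) = -3 + T 2 T = -3 + 2 T^{2}$)
$m{\left(N \right)} = N + 2 N^{2}$ ($m{\left(N \right)} = \left(N^{2} + N^{2}\right) + N = 2 N^{2} + N = N + 2 N^{2}$)
$- 77 \left(m{\left(B{\left(-4 \right)} \right)} - 53\right) = - 77 \left(\left(-3 + 2 \left(-4\right)^{2}\right) \left(1 + 2 \left(-3 + 2 \left(-4\right)^{2}\right)\right) - 53\right) = - 77 \left(\left(-3 + 2 \cdot 16\right) \left(1 + 2 \left(-3 + 2 \cdot 16\right)\right) - 53\right) = - 77 \left(\left(-3 + 32\right) \left(1 + 2 \left(-3 + 32\right)\right) - 53\right) = - 77 \left(29 \left(1 + 2 \cdot 29\right) - 53\right) = - 77 \left(29 \left(1 + 58\right) - 53\right) = - 77 \left(29 \cdot 59 - 53\right) = - 77 \left(1711 - 53\right) = \left(-77\right) 1658 = -127666$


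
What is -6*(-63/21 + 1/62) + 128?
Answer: 4523/31 ≈ 145.90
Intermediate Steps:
-6*(-63/21 + 1/62) + 128 = -6*(-63*1/21 + 1*(1/62)) + 128 = -6*(-3 + 1/62) + 128 = -6*(-185/62) + 128 = 555/31 + 128 = 4523/31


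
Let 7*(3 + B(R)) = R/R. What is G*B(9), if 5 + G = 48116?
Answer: -137460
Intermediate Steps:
G = 48111 (G = -5 + 48116 = 48111)
B(R) = -20/7 (B(R) = -3 + (R/R)/7 = -3 + (1/7)*1 = -3 + 1/7 = -20/7)
G*B(9) = 48111*(-20/7) = -137460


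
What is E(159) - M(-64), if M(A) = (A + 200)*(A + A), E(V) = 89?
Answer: 17497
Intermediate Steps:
M(A) = 2*A*(200 + A) (M(A) = (200 + A)*(2*A) = 2*A*(200 + A))
E(159) - M(-64) = 89 - 2*(-64)*(200 - 64) = 89 - 2*(-64)*136 = 89 - 1*(-17408) = 89 + 17408 = 17497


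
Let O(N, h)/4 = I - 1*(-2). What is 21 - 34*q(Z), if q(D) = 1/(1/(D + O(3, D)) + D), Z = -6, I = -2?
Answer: 981/37 ≈ 26.514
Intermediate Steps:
O(N, h) = 0 (O(N, h) = 4*(-2 - 1*(-2)) = 4*(-2 + 2) = 4*0 = 0)
q(D) = 1/(D + 1/D) (q(D) = 1/(1/(D + 0) + D) = 1/(1/D + D) = 1/(D + 1/D))
21 - 34*q(Z) = 21 - (-204)/(1 + (-6)²) = 21 - (-204)/(1 + 36) = 21 - (-204)/37 = 21 - 34*(-6/37) = 21 + 204/37 = 981/37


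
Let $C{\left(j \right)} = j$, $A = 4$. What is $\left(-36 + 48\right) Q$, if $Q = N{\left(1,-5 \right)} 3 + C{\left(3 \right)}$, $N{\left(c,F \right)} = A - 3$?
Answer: $72$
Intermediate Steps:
$N{\left(c,F \right)} = 1$ ($N{\left(c,F \right)} = 4 - 3 = 1$)
$Q = 6$ ($Q = 1 \cdot 3 + 3 = 3 + 3 = 6$)
$\left(-36 + 48\right) Q = \left(-36 + 48\right) 6 = 12 \cdot 6 = 72$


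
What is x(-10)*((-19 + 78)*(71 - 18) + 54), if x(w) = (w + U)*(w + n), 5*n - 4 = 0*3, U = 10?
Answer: 0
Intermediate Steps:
n = 4/5 (n = 4/5 + (0*3)/5 = 4/5 + (1/5)*0 = 4/5 + 0 = 4/5 ≈ 0.80000)
x(w) = (10 + w)*(4/5 + w) (x(w) = (w + 10)*(w + 4/5) = (10 + w)*(4/5 + w))
x(-10)*((-19 + 78)*(71 - 18) + 54) = (8 + (-10)**2 + (54/5)*(-10))*((-19 + 78)*(71 - 18) + 54) = (8 + 100 - 108)*(59*53 + 54) = 0*(3127 + 54) = 0*3181 = 0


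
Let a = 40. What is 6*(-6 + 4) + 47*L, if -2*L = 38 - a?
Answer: 35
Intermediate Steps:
L = 1 (L = -(38 - 1*40)/2 = -(38 - 40)/2 = -1/2*(-2) = 1)
6*(-6 + 4) + 47*L = 6*(-6 + 4) + 47*1 = 6*(-2) + 47 = -12 + 47 = 35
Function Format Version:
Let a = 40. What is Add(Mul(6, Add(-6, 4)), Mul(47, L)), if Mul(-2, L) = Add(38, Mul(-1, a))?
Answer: 35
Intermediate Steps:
L = 1 (L = Mul(Rational(-1, 2), Add(38, Mul(-1, 40))) = Mul(Rational(-1, 2), Add(38, -40)) = Mul(Rational(-1, 2), -2) = 1)
Add(Mul(6, Add(-6, 4)), Mul(47, L)) = Add(Mul(6, Add(-6, 4)), Mul(47, 1)) = Add(Mul(6, -2), 47) = Add(-12, 47) = 35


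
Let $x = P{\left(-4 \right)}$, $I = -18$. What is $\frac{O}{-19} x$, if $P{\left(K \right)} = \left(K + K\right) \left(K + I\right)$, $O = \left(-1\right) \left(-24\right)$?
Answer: $- \frac{4224}{19} \approx -222.32$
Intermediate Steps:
$O = 24$
$P{\left(K \right)} = 2 K \left(-18 + K\right)$ ($P{\left(K \right)} = \left(K + K\right) \left(K - 18\right) = 2 K \left(-18 + K\right)$)
$x = 176$ ($x = 2 \left(-4\right) \left(-18 - 4\right) = 2 \left(-4\right) \left(-22\right) = 176$)
$\frac{O}{-19} x = \frac{24}{-19} \cdot 176 = 24 \left(- \frac{1}{19}\right) 176 = \left(- \frac{24}{19}\right) 176 = - \frac{4224}{19}$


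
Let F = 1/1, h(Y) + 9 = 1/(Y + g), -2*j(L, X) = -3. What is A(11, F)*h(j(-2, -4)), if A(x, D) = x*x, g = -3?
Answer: -3509/3 ≈ -1169.7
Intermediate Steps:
j(L, X) = 3/2 (j(L, X) = -1/2*(-3) = 3/2)
h(Y) = -9 + 1/(-3 + Y) (h(Y) = -9 + 1/(Y - 3) = -9 + 1/(-3 + Y))
F = 1 (F = 1*1 = 1)
A(x, D) = x**2
A(11, F)*h(j(-2, -4)) = 11**2*((28 - 9*3/2)/(-3 + 3/2)) = 121*((28 - 27/2)/(-3/2)) = 121*(-2/3*29/2) = 121*(-29/3) = -3509/3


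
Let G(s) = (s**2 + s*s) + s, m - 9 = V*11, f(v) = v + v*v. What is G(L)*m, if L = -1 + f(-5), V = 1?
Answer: 14820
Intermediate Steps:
f(v) = v + v**2
L = 19 (L = -1 - 5*(1 - 5) = -1 - 5*(-4) = -1 + 20 = 19)
m = 20 (m = 9 + 1*11 = 9 + 11 = 20)
G(s) = s + 2*s**2 (G(s) = (s**2 + s**2) + s = 2*s**2 + s = s + 2*s**2)
G(L)*m = (19*(1 + 2*19))*20 = (19*(1 + 38))*20 = (19*39)*20 = 741*20 = 14820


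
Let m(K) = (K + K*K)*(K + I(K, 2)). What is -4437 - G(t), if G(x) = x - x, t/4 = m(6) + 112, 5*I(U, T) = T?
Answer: -4437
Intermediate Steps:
I(U, T) = T/5
m(K) = (2/5 + K)*(K + K**2) (m(K) = (K + K*K)*(K + (1/5)*2) = (K + K**2)*(K + 2/5) = (K + K**2)*(2/5 + K) = (2/5 + K)*(K + K**2))
t = 7616/5 (t = 4*((1/5)*6*(2 + 5*6**2 + 7*6) + 112) = 4*((1/5)*6*(2 + 5*36 + 42) + 112) = 4*((1/5)*6*(2 + 180 + 42) + 112) = 4*((1/5)*6*224 + 112) = 4*(1344/5 + 112) = 4*(1904/5) = 7616/5 ≈ 1523.2)
G(x) = 0
-4437 - G(t) = -4437 - 1*0 = -4437 + 0 = -4437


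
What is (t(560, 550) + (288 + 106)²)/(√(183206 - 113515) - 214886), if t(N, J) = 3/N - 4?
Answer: -444762462709/615678977400 - 28976641*√69691/8619505683600 ≈ -0.72328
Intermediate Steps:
t(N, J) = -4 + 3/N (t(N, J) = 3/N - 4 = -4 + 3/N)
(t(560, 550) + (288 + 106)²)/(√(183206 - 113515) - 214886) = ((-4 + 3/560) + (288 + 106)²)/(√(183206 - 113515) - 214886) = ((-4 + 3*(1/560)) + 394²)/(√69691 - 214886) = ((-4 + 3/560) + 155236)/(-214886 + √69691) = (-2237/560 + 155236)/(-214886 + √69691) = 86929923/(560*(-214886 + √69691))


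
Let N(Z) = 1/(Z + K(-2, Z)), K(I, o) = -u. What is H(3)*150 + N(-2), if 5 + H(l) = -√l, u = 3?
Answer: -3751/5 - 150*√3 ≈ -1010.0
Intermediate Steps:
K(I, o) = -3 (K(I, o) = -1*3 = -3)
H(l) = -5 - √l
N(Z) = 1/(-3 + Z) (N(Z) = 1/(Z - 3) = 1/(-3 + Z))
H(3)*150 + N(-2) = (-5 - √3)*150 + 1/(-3 - 2) = (-750 - 150*√3) + 1/(-5) = (-750 - 150*√3) - ⅕ = -3751/5 - 150*√3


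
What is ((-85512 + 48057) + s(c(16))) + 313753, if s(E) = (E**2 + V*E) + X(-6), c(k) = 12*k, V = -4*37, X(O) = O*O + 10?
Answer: 284792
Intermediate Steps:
X(O) = 10 + O**2 (X(O) = O**2 + 10 = 10 + O**2)
V = -148
s(E) = 46 + E**2 - 148*E (s(E) = (E**2 - 148*E) + (10 + (-6)**2) = (E**2 - 148*E) + (10 + 36) = (E**2 - 148*E) + 46 = 46 + E**2 - 148*E)
((-85512 + 48057) + s(c(16))) + 313753 = ((-85512 + 48057) + (46 + (12*16)**2 - 1776*16)) + 313753 = (-37455 + (46 + 192**2 - 148*192)) + 313753 = (-37455 + (46 + 36864 - 28416)) + 313753 = (-37455 + 8494) + 313753 = -28961 + 313753 = 284792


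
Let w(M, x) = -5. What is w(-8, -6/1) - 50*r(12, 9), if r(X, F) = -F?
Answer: 445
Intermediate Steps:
w(-8, -6/1) - 50*r(12, 9) = -5 - (-50)*9 = -5 - 50*(-9) = -5 + 450 = 445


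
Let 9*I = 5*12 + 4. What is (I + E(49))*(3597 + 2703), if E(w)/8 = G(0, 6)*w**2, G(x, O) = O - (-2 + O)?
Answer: 242065600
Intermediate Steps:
G(x, O) = 2 (G(x, O) = O + (2 - O) = 2)
I = 64/9 (I = (5*12 + 4)/9 = (60 + 4)/9 = (1/9)*64 = 64/9 ≈ 7.1111)
E(w) = 16*w**2 (E(w) = 8*(2*w**2) = 16*w**2)
(I + E(49))*(3597 + 2703) = (64/9 + 16*49**2)*(3597 + 2703) = (64/9 + 16*2401)*6300 = (64/9 + 38416)*6300 = (345808/9)*6300 = 242065600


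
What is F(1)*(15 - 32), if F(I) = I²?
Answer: -17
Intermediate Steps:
F(1)*(15 - 32) = 1²*(15 - 32) = 1*(-17) = -17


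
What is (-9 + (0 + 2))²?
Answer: 49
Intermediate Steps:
(-9 + (0 + 2))² = (-9 + 2)² = (-7)² = 49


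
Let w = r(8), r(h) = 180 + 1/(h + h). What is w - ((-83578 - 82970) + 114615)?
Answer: 833809/16 ≈ 52113.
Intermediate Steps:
r(h) = 180 + 1/(2*h)
w = 2881/16 (w = 180 + (½)/8 = 180 + (½)*(⅛) = 180 + 1/16 = 2881/16 ≈ 180.06)
w - ((-83578 - 82970) + 114615) = 2881/16 - ((-83578 - 82970) + 114615) = 2881/16 - (-166548 + 114615) = 2881/16 - 1*(-51933) = 2881/16 + 51933 = 833809/16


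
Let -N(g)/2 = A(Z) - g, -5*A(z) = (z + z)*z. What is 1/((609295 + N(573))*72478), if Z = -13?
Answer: 5/221266709118 ≈ 2.2597e-11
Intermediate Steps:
A(z) = -2*z²/5 (A(z) = -(z + z)*z/5 = -2*z*z/5 = -2*z²/5)
N(g) = 676/5 + 2*g (N(g) = -2*(-⅖*(-13)² - g) = -2*(-⅖*169 - g) = -2*(-338/5 - g) = 676/5 + 2*g)
1/((609295 + N(573))*72478) = 1/((609295 + (676/5 + 2*573))*72478) = (1/72478)/(609295 + (676/5 + 1146)) = (1/72478)/(609295 + 6406/5) = (1/72478)/(3052881/5) = (5/3052881)*(1/72478) = 5/221266709118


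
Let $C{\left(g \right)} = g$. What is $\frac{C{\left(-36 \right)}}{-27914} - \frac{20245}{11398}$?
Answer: $- \frac{282354301}{159081886} \approx -1.7749$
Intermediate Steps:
$\frac{C{\left(-36 \right)}}{-27914} - \frac{20245}{11398} = - \frac{36}{-27914} - \frac{20245}{11398} = \left(-36\right) \left(- \frac{1}{27914}\right) - \frac{20245}{11398} = \frac{18}{13957} - \frac{20245}{11398} = - \frac{282354301}{159081886}$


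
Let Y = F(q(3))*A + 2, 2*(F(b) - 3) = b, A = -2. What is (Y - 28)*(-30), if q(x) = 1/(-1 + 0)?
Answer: 930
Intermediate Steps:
q(x) = -1 (q(x) = 1/(-1) = -1)
F(b) = 3 + b/2
Y = -3 (Y = (3 + (½)*(-1))*(-2) + 2 = (3 - ½)*(-2) + 2 = (5/2)*(-2) + 2 = -5 + 2 = -3)
(Y - 28)*(-30) = (-3 - 28)*(-30) = -31*(-30) = 930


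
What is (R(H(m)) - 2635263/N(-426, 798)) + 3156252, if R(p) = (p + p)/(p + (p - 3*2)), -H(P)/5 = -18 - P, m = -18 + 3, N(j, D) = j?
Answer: 898132765/284 ≈ 3.1624e+6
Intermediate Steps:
m = -15
H(P) = 90 + 5*P (H(P) = -5*(-18 - P) = 90 + 5*P)
R(p) = 2*p/(-6 + 2*p) (R(p) = (2*p)/(p + (p - 6)) = (2*p)/(p + (-6 + p)) = (2*p)/(-6 + 2*p) = 2*p/(-6 + 2*p))
(R(H(m)) - 2635263/N(-426, 798)) + 3156252 = ((90 + 5*(-15))/(-3 + (90 + 5*(-15))) - 2635263/(-426)) + 3156252 = ((90 - 75)/(-3 + (90 - 75)) - 2635263*(-1/426)) + 3156252 = (15/(-3 + 15) + 878421/142) + 3156252 = (15/12 + 878421/142) + 3156252 = (15*(1/12) + 878421/142) + 3156252 = (5/4 + 878421/142) + 3156252 = 1757197/284 + 3156252 = 898132765/284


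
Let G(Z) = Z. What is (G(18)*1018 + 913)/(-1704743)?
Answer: -19237/1704743 ≈ -0.011284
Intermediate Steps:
(G(18)*1018 + 913)/(-1704743) = (18*1018 + 913)/(-1704743) = (18324 + 913)*(-1/1704743) = 19237*(-1/1704743) = -19237/1704743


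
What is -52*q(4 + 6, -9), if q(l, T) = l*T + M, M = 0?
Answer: 4680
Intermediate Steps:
q(l, T) = T*l (q(l, T) = l*T + 0 = T*l + 0 = T*l)
-52*q(4 + 6, -9) = -(-468)*(4 + 6) = -(-468)*10 = -52*(-90) = 4680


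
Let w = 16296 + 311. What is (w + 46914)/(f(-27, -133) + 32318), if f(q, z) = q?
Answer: 63521/32291 ≈ 1.9671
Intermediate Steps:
w = 16607
(w + 46914)/(f(-27, -133) + 32318) = (16607 + 46914)/(-27 + 32318) = 63521/32291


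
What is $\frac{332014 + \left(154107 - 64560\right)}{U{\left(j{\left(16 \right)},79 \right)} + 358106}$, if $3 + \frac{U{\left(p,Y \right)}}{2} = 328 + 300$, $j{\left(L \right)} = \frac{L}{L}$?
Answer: $\frac{421561}{359356} \approx 1.1731$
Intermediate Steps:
$j{\left(L \right)} = 1$
$U{\left(p,Y \right)} = 1250$ ($U{\left(p,Y \right)} = -6 + 2 \left(328 + 300\right) = -6 + 2 \cdot 628 = -6 + 1256 = 1250$)
$\frac{332014 + \left(154107 - 64560\right)}{U{\left(j{\left(16 \right)},79 \right)} + 358106} = \frac{332014 + \left(154107 - 64560\right)}{1250 + 358106} = \frac{332014 + 89547}{359356} = 421561 \cdot \frac{1}{359356} = \frac{421561}{359356}$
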